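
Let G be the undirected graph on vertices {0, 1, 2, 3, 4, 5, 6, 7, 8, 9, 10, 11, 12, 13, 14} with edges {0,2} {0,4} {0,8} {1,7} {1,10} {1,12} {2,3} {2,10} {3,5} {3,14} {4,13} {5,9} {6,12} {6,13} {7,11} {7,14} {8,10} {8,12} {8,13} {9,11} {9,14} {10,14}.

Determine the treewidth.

3

A width-3 tree decomposition is:
Bags: B1 = {3, 5, 9, 11}  B2 = {3, 9, 11, 14}  B3 = {3, 7, 11, 14}  B4 = {2, 3, 7, 14}  B5 = {2, 7, 10, 14}  B6 = {1, 2, 7, 10}  B7 = {0, 1, 2, 10}  B8 = {0, 1, 8, 10}  B9 = {0, 1, 8, 12}  B10 = {0, 4, 8, 12}  B11 = {4, 8, 12, 13}  B12 = {4, 6, 12, 13}
Tree: B1–B2, B2–B3, B3–B4, B4–B5, B5–B6, B6–B7, B7–B8, B8–B9, B9–B10, B10–B11, B11–B12
The largest bag has 4 vertices, giving width 3; this decomposition certifies tw(G) ≤ 3. For the lower bound: the 4 vertex sets {5,9,11}, {3}, {14}, {1,2,7,10} are disjoint, each induces a connected subgraph, and every pair is joined by at least one edge of G. Contracting each set to a single vertex therefore yields K_{4} as a minor, and since treewidth is minor-monotone, tw(G) ≥ tw(K_{4}) = 3. Therefore the treewidth is 3.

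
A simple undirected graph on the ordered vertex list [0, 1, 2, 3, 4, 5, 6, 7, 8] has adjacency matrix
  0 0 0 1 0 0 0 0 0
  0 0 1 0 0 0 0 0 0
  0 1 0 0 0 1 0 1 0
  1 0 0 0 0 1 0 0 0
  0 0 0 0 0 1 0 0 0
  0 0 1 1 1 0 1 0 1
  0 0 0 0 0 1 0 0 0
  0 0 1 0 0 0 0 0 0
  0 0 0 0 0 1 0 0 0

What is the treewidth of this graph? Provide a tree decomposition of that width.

Every bag has size at most 2, so the width is 2 − 1 = 1 and tw(G) ≤ 1. G has an edge, so its treewidth is at least 1. Hence tw(G) = 1 exactly.

Treewidth 1.
One optimal decomposition is:
Bags: B1 = {1, 2}  B2 = {2, 5}  B3 = {2, 7}  B4 = {5, 6}  B5 = {3, 5}  B6 = {0, 3}  B7 = {4, 5}  B8 = {5, 8}
Tree: B1–B2, B1–B3, B2–B4, B4–B5, B5–B6, B4–B7, B4–B8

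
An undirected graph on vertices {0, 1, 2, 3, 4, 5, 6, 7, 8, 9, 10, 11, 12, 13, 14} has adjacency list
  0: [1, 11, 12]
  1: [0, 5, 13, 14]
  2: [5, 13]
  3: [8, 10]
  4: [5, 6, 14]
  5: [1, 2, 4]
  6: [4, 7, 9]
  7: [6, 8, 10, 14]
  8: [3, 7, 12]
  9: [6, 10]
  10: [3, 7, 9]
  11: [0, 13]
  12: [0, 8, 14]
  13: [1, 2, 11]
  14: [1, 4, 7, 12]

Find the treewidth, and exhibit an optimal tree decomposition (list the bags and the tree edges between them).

Treewidth 3.
One such decomposition:
Bags: B1 = {3, 6, 9, 10}  B2 = {3, 6, 7, 10}  B3 = {3, 6, 7, 8}  B4 = {4, 6, 7, 8}  B5 = {4, 7, 8, 14}  B6 = {4, 8, 12, 14}  B7 = {4, 5, 12, 14}  B8 = {1, 5, 12, 14}  B9 = {0, 1, 5, 12}  B10 = {0, 1, 2, 5}  B11 = {0, 1, 2, 13}  B12 = {0, 2, 11, 13}
Tree: B1–B2, B2–B3, B3–B4, B4–B5, B5–B6, B6–B7, B7–B8, B8–B9, B9–B10, B10–B11, B11–B12

Every bag has size at most 4, so the width is 4 − 1 = 3 and tw(G) ≤ 3. For the lower bound: the 4 vertex sets {3,9,10}, {6}, {7}, {4,8,12,14} are disjoint, each induces a connected subgraph, and every pair is joined by at least one edge of G. Contracting each set to a single vertex therefore yields K_{4} as a minor, and since treewidth is minor-monotone, tw(G) ≥ tw(K_{4}) = 3. Therefore the treewidth is 3.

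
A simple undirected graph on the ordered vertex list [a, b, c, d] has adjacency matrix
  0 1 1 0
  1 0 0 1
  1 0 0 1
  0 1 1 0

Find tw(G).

A width-2 tree decomposition is:
Bags: B1 = {b, c, d}  B2 = {a, b, c}
Tree: B1–B2
The largest bag has 3 vertices, giving width 2; this decomposition certifies tw(G) ≤ 2. Since b–d–c–a–b is a cycle in G, G is not acyclic. Forests are exactly the graphs of treewidth ≤ 1, so tw(G) ≥ 2. Combining the bounds, tw(G) = 2.

2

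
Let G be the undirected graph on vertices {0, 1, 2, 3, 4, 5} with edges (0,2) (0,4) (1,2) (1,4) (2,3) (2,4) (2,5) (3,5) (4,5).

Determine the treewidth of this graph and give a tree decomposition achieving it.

Treewidth 2.
One optimal decomposition is:
Bags: B1 = {1, 2, 4}  B2 = {0, 2, 4}  B3 = {2, 4, 5}  B4 = {2, 3, 5}
Tree: B1–B2, B2–B3, B3–B4

The largest bag has 3 vertices, giving width 2; this decomposition certifies tw(G) ≤ 2. Conversely, {2, 3, 5} is a clique of size 3, and the vertices of any clique must share a bag in every tree decomposition; so some bag has ≥ 3 vertices and tw(G) ≥ 2. The upper and lower bounds meet at 2, so that is the treewidth.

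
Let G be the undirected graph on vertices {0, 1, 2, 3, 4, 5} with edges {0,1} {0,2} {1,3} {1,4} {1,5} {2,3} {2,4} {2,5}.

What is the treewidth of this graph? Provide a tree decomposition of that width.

Treewidth 2.
One optimal decomposition is:
Bags: B1 = {1, 2, 4}  B2 = {0, 1, 2}  B3 = {1, 2, 5}  B4 = {1, 2, 3}
Tree: B1–B2, B2–B3, B3–B4

Every bag has size at most 3, so the width is 3 − 1 = 2 and tw(G) ≤ 2. Since 2–4–1–0–2 is a cycle in G, G is not acyclic. Forests are exactly the graphs of treewidth ≤ 1, so tw(G) ≥ 2. Therefore the treewidth is 2.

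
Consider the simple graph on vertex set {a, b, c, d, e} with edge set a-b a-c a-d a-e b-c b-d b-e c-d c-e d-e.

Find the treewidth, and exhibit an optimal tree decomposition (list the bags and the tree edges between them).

A single bag containing all 5 vertices is trivially a valid decomposition of width 4. For the lower bound, the 5 vertices {a, b, c, d, e} are pairwise adjacent, and any tree decomposition puts a clique entirely inside one bag — forcing width ≥ 4. Combining the bounds, tw(G) = 4.

Treewidth 4.
One such decomposition:
Bags: B1 = {a, b, c, d, e}
Tree: (single bag)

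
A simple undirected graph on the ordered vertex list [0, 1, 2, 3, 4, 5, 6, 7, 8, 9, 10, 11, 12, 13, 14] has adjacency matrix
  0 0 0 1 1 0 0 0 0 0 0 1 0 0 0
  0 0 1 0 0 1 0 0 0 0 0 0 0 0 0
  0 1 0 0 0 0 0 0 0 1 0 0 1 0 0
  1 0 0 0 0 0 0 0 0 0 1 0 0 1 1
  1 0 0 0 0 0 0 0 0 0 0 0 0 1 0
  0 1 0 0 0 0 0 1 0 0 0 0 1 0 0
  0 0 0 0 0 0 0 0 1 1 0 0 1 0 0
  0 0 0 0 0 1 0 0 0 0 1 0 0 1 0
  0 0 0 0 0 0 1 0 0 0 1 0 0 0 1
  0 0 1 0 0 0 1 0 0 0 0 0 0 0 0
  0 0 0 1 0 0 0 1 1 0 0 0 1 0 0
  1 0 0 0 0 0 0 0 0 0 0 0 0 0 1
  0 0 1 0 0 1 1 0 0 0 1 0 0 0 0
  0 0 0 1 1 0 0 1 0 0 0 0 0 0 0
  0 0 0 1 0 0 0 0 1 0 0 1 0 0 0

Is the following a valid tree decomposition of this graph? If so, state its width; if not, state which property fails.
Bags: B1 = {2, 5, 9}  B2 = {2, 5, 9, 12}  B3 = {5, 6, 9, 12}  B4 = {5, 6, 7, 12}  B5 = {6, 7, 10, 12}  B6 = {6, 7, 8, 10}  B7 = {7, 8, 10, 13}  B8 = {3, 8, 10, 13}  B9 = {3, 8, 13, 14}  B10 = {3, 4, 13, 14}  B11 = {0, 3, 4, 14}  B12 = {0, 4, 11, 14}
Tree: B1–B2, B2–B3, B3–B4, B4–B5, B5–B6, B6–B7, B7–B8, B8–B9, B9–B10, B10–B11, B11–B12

A tree decomposition must satisfy three properties: every vertex lies in some bag; for every edge, both endpoints lie together in some bag; and for every vertex, the bags containing it form a connected subtree. Here vertex 1 appears in no bag, so the decomposition is invalid.

No — vertex 1 appears in no bag.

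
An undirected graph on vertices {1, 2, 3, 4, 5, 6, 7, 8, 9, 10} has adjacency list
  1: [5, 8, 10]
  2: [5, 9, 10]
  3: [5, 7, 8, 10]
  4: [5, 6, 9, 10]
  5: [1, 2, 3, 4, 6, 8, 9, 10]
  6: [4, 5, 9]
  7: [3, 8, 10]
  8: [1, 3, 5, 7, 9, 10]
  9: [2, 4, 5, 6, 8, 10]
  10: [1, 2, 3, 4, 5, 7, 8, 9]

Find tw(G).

A width-3 tree decomposition is:
Bags: B1 = {5, 8, 9, 10}  B2 = {4, 5, 9, 10}  B3 = {2, 5, 9, 10}  B4 = {3, 5, 8, 10}  B5 = {1, 5, 8, 10}  B6 = {3, 7, 8, 10}  B7 = {4, 5, 6, 9}
Tree: B1–B2, B2–B3, B1–B4, B4–B5, B4–B6, B2–B7
Each bag holds 4 vertices, so the decomposition has width 3, which upper-bounds the treewidth. On the other hand G contains the 4-clique {1, 5, 8, 10}. A clique must lie in a single bag of any decomposition, so no decomposition can have width below 3. Combining the bounds, tw(G) = 3.

3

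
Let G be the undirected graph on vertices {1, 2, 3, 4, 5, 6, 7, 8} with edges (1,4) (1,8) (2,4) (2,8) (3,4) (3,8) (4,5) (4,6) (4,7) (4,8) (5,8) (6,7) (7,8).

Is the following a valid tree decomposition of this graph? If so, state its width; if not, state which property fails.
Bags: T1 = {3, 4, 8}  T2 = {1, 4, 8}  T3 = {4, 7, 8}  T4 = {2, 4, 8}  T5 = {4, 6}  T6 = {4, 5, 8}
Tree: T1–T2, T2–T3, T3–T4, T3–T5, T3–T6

No — edge (7,6) lies in no bag.

A tree decomposition must satisfy three properties: every vertex lies in some bag; for every edge, both endpoints lie together in some bag; and for every vertex, the bags containing it form a connected subtree. Here edge (7,6) lies in no bag, so the decomposition is invalid.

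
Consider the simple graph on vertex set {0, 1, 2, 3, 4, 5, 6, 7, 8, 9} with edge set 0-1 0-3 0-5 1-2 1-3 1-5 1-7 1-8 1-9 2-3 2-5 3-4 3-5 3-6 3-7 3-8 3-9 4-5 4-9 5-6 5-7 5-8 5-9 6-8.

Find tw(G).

A width-3 tree decomposition is:
Bags: B1 = {1, 3, 5, 8}  B2 = {1, 3, 5, 9}  B3 = {0, 1, 3, 5}  B4 = {3, 5, 6, 8}  B5 = {3, 4, 5, 9}  B6 = {1, 2, 3, 5}  B7 = {1, 3, 5, 7}
Tree: B1–B2, B1–B3, B1–B4, B2–B5, B2–B6, B6–B7
Each bag holds 4 vertices, so the decomposition has width 3, which upper-bounds the treewidth. Conversely, {0, 1, 3, 5} is a clique of size 4, and the vertices of any clique must share a bag in every tree decomposition; so some bag has ≥ 4 vertices and tw(G) ≥ 3. Combining the bounds, tw(G) = 3.

3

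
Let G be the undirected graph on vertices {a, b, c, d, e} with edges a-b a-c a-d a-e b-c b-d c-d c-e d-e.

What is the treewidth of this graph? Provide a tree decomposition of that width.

The largest bag has 4 vertices, giving width 3; this decomposition certifies tw(G) ≤ 3. For the lower bound, the 4 vertices {a, c, d, e} are pairwise adjacent, and any tree decomposition puts a clique entirely inside one bag — forcing width ≥ 3. Hence tw(G) = 3 exactly.

Treewidth 3.
One optimal decomposition is:
Bags: B1 = {a, c, d, e}  B2 = {a, b, c, d}
Tree: B1–B2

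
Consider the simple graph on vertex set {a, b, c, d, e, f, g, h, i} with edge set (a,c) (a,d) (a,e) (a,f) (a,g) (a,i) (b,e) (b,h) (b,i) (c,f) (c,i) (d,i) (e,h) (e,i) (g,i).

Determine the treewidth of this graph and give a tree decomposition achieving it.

Each bag holds 3 vertices, so the decomposition has width 2, which upper-bounds the treewidth. On the other hand G contains the 3-clique {b, e, h}. A clique must lie in a single bag of any decomposition, so no decomposition can have width below 2. The upper and lower bounds meet at 2, so that is the treewidth.

Treewidth 2.
Bags: B1 = {a, g, i}  B2 = {a, c, i}  B3 = {a, e, i}  B4 = {a, d, i}  B5 = {a, c, f}  B6 = {b, e, i}  B7 = {b, e, h}
Tree: B1–B2, B2–B3, B2–B4, B2–B5, B3–B6, B6–B7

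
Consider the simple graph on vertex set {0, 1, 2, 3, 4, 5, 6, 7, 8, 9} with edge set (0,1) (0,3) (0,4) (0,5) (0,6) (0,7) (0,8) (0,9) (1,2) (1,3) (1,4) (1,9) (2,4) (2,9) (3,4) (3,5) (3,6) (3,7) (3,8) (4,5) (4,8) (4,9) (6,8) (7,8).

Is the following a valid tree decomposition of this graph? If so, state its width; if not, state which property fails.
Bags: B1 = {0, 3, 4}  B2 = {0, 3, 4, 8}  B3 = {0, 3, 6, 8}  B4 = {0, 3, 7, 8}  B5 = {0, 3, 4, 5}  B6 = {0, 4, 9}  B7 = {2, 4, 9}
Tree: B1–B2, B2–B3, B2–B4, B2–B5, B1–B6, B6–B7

No — vertex 1 appears in no bag.

A tree decomposition must satisfy three properties: every vertex lies in some bag; for every edge, both endpoints lie together in some bag; and for every vertex, the bags containing it form a connected subtree. Here vertex 1 appears in no bag, so the decomposition is invalid.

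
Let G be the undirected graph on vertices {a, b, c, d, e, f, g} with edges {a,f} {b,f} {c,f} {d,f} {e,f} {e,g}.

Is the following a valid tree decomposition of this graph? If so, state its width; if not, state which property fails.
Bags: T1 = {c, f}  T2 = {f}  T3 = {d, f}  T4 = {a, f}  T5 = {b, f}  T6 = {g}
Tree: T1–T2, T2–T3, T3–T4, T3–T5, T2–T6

A tree decomposition must satisfy three properties: every vertex lies in some bag; for every edge, both endpoints lie together in some bag; and for every vertex, the bags containing it form a connected subtree. Here vertex e appears in no bag, so the decomposition is invalid.

No — vertex e appears in no bag.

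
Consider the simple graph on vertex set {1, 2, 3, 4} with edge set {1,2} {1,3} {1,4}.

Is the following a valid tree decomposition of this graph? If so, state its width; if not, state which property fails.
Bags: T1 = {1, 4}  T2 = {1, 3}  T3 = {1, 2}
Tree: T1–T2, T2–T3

Checking the three conditions: (i) the bags cover all of {1, 2, 3, 4}; (ii) for each edge, some bag contains both endpoints; (iii) the bags containing any fixed vertex form a subtree. All hold, so the decomposition is valid with width 2 − 1 = 1.

Yes; width 1.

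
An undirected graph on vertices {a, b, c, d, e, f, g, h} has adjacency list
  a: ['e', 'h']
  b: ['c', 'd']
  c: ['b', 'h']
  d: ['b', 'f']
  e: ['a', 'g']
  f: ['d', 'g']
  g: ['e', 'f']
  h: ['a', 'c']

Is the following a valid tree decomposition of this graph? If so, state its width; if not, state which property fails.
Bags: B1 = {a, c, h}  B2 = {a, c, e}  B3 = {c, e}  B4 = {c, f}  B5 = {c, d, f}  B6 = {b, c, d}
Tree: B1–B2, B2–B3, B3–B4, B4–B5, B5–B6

A tree decomposition must satisfy three properties: every vertex lies in some bag; for every edge, both endpoints lie together in some bag; and for every vertex, the bags containing it form a connected subtree. Here vertex g appears in no bag, so the decomposition is invalid.

No — vertex g appears in no bag.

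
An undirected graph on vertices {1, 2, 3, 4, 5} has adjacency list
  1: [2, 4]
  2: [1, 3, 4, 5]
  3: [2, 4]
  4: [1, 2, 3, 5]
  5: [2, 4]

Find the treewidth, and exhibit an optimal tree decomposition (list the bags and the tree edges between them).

Treewidth 2.
One optimal decomposition is:
Bags: B1 = {2, 4, 5}  B2 = {2, 3, 4}  B3 = {1, 2, 4}
Tree: B1–B2, B1–B3

Every bag has size at most 3, so the width is 3 − 1 = 2 and tw(G) ≤ 2. Conversely, {1, 2, 4} is a clique of size 3, and the vertices of any clique must share a bag in every tree decomposition; so some bag has ≥ 3 vertices and tw(G) ≥ 2. Therefore the treewidth is 2.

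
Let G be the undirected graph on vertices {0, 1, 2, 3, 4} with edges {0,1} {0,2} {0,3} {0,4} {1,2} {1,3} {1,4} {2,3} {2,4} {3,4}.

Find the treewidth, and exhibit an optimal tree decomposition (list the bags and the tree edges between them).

With just one bag of size 5, the width is 5 − 1 = 4, so tw(G) ≤ 4. Conversely, {0, 1, 2, 3, 4} is a clique of size 5, and the vertices of any clique must share a bag in every tree decomposition; so some bag has ≥ 5 vertices and tw(G) ≥ 4. Hence tw(G) = 4 exactly.

Treewidth 4.
Bags: B1 = {0, 1, 2, 3, 4}
Tree: (single bag)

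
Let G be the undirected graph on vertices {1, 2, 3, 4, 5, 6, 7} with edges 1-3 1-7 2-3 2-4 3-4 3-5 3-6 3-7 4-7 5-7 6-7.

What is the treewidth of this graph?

A width-2 tree decomposition is:
Bags: B1 = {1, 3, 7}  B2 = {3, 4, 7}  B3 = {3, 5, 7}  B4 = {2, 3, 4}  B5 = {3, 6, 7}
Tree: B1–B2, B2–B3, B2–B4, B2–B5
The largest bag has 3 vertices, giving width 2; this decomposition certifies tw(G) ≤ 2. Conversely, {2, 3, 4} is a clique of size 3, and the vertices of any clique must share a bag in every tree decomposition; so some bag has ≥ 3 vertices and tw(G) ≥ 2. Therefore the treewidth is 2.

2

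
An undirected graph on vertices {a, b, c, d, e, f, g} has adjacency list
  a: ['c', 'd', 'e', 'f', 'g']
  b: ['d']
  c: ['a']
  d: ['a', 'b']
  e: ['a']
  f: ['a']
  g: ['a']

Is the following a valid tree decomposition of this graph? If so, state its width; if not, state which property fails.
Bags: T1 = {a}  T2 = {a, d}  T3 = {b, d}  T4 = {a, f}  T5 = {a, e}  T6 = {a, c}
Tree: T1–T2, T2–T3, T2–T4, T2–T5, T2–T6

No — vertex g appears in no bag.

A tree decomposition must satisfy three properties: every vertex lies in some bag; for every edge, both endpoints lie together in some bag; and for every vertex, the bags containing it form a connected subtree. Here vertex g appears in no bag, so the decomposition is invalid.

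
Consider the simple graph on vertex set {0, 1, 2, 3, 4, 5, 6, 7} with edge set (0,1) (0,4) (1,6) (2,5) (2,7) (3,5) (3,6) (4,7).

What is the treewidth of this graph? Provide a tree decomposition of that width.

Treewidth 2.
One such decomposition:
Bags: B1 = {0, 1, 6}  B2 = {0, 3, 6}  B3 = {0, 3, 5}  B4 = {0, 2, 5}  B5 = {0, 2, 7}  B6 = {0, 4, 7}
Tree: B1–B2, B2–B3, B3–B4, B4–B5, B5–B6

The largest bag has 3 vertices, giving width 2; this decomposition certifies tw(G) ≤ 2. Since 0–1–6–3–5–2–7–4–0 is a cycle in G, G is not acyclic. Forests are exactly the graphs of treewidth ≤ 1, so tw(G) ≥ 2. Therefore the treewidth is 2.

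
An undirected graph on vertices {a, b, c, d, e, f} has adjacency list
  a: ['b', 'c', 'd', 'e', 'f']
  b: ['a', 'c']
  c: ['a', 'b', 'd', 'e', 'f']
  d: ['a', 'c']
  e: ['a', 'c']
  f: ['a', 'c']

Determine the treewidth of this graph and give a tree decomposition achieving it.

Treewidth 2.
One such decomposition:
Bags: B1 = {a, c, e}  B2 = {a, c, f}  B3 = {a, b, c}  B4 = {a, c, d}
Tree: B1–B2, B1–B3, B3–B4

Each bag holds 3 vertices, so the decomposition has width 2, which upper-bounds the treewidth. Conversely, {a, c, d} is a clique of size 3, and the vertices of any clique must share a bag in every tree decomposition; so some bag has ≥ 3 vertices and tw(G) ≥ 2. Therefore the treewidth is 2.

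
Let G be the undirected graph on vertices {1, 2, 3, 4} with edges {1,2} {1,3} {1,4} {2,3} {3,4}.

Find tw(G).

A width-2 tree decomposition is:
Bags: B1 = {1, 3, 4}  B2 = {1, 2, 3}
Tree: B1–B2
Every bag has size at most 3, so the width is 3 − 1 = 2 and tw(G) ≤ 2. On the other hand G contains the 3-clique {1, 2, 3}. A clique must lie in a single bag of any decomposition, so no decomposition can have width below 2. The upper and lower bounds meet at 2, so that is the treewidth.

2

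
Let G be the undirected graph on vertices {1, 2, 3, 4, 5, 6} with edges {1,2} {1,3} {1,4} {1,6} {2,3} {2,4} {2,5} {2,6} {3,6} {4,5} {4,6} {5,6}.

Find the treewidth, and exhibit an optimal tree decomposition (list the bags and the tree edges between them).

Every bag has size at most 4, so the width is 4 − 1 = 3 and tw(G) ≤ 3. For the lower bound, the 4 vertices {1, 2, 3, 6} are pairwise adjacent, and any tree decomposition puts a clique entirely inside one bag — forcing width ≥ 3. The upper and lower bounds meet at 3, so that is the treewidth.

Treewidth 3.
Bags: B1 = {2, 4, 5, 6}  B2 = {1, 2, 4, 6}  B3 = {1, 2, 3, 6}
Tree: B1–B2, B2–B3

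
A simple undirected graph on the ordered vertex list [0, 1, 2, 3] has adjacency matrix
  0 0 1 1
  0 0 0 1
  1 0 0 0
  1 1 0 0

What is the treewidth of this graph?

A width-1 tree decomposition is:
Bags: B1 = {1, 3}  B2 = {0, 3}  B3 = {0, 2}
Tree: B1–B2, B2–B3
Each bag holds 2 vertices, so the decomposition has width 1, which upper-bounds the treewidth. G has an edge, so its treewidth is at least 1. Therefore the treewidth is 1.

1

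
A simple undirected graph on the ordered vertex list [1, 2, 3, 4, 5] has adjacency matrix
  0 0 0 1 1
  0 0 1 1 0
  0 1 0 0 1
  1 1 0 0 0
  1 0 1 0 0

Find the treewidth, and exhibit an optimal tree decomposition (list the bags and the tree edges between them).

Treewidth 2.
One optimal decomposition is:
Bags: B1 = {1, 3, 5}  B2 = {1, 2, 3}  B3 = {1, 2, 4}
Tree: B1–B2, B2–B3

Every bag has size at most 3, so the width is 3 − 1 = 2 and tw(G) ≤ 2. The edges 1–5–3–2–4–1 form a cycle, so G is not a tree and its treewidth is at least 2. Therefore the treewidth is 2.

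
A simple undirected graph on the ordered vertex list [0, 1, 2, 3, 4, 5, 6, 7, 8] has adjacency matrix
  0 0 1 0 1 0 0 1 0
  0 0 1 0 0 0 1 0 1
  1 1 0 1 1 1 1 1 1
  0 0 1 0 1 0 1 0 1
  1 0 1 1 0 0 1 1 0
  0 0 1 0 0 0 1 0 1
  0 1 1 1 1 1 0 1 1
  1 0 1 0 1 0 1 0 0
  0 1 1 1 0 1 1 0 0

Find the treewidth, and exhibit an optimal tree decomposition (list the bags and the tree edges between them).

Treewidth 3.
One optimal decomposition is:
Bags: B1 = {2, 3, 4, 6}  B2 = {2, 3, 6, 8}  B3 = {1, 2, 6, 8}  B4 = {2, 4, 6, 7}  B5 = {0, 2, 4, 7}  B6 = {2, 5, 6, 8}
Tree: B1–B2, B2–B3, B1–B4, B4–B5, B2–B6

Every bag has size at most 4, so the width is 4 − 1 = 3 and tw(G) ≤ 3. Conversely, {0, 2, 4, 7} is a clique of size 4, and the vertices of any clique must share a bag in every tree decomposition; so some bag has ≥ 4 vertices and tw(G) ≥ 3. Therefore the treewidth is 3.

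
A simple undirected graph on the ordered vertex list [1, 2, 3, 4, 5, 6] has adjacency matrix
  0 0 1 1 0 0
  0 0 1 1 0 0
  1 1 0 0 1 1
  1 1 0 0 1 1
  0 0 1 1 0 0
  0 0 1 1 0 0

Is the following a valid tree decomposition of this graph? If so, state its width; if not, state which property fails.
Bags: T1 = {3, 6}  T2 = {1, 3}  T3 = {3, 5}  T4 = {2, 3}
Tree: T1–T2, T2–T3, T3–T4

No — vertex 4 appears in no bag.

A tree decomposition must satisfy three properties: every vertex lies in some bag; for every edge, both endpoints lie together in some bag; and for every vertex, the bags containing it form a connected subtree. Here vertex 4 appears in no bag, so the decomposition is invalid.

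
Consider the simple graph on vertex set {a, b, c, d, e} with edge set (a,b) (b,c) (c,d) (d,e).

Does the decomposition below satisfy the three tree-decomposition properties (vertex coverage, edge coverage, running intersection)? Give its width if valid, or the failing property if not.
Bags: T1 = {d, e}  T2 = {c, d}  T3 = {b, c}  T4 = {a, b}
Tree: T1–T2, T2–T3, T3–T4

Yes; width 1.

Vertex coverage: the bags together contain {a, b, c, d, e}, the full vertex set. Edge coverage: each edge of G has both endpoints in at least one bag. Running intersection: for every vertex, the bags containing it form a connected subtree. All three properties hold, so this is a valid tree decomposition of width max|bag| − 1 = 1, and hence tw(G) ≤ 1.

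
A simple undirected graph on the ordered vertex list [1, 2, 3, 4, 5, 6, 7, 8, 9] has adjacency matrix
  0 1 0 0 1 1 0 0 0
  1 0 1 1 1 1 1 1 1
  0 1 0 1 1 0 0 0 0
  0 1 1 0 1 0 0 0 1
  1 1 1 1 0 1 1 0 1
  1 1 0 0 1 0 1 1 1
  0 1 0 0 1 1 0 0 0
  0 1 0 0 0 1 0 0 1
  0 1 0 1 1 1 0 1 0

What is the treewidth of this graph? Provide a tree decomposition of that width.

Each bag holds 4 vertices, so the decomposition has width 3, which upper-bounds the treewidth. Conversely, {2, 6, 8, 9} is a clique of size 4, and the vertices of any clique must share a bag in every tree decomposition; so some bag has ≥ 4 vertices and tw(G) ≥ 3. Combining the bounds, tw(G) = 3.

Treewidth 3.
One such decomposition:
Bags: B1 = {1, 2, 5, 6}  B2 = {2, 5, 6, 9}  B3 = {2, 4, 5, 9}  B4 = {2, 5, 6, 7}  B5 = {2, 6, 8, 9}  B6 = {2, 3, 4, 5}
Tree: B1–B2, B2–B3, B2–B4, B2–B5, B3–B6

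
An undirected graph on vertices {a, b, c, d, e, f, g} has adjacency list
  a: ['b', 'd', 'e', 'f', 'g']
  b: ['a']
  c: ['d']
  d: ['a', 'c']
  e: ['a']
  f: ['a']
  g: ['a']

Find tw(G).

A width-1 tree decomposition is:
Bags: B1 = {a, d}  B2 = {a, g}  B3 = {c, d}  B4 = {a, b}  B5 = {a, f}  B6 = {a, e}
Tree: B1–B2, B1–B3, B2–B4, B2–B5, B4–B6
The largest bag has 2 vertices, giving width 1; this decomposition certifies tw(G) ≤ 1. G has an edge, so its treewidth is at least 1. Hence tw(G) = 1 exactly.

1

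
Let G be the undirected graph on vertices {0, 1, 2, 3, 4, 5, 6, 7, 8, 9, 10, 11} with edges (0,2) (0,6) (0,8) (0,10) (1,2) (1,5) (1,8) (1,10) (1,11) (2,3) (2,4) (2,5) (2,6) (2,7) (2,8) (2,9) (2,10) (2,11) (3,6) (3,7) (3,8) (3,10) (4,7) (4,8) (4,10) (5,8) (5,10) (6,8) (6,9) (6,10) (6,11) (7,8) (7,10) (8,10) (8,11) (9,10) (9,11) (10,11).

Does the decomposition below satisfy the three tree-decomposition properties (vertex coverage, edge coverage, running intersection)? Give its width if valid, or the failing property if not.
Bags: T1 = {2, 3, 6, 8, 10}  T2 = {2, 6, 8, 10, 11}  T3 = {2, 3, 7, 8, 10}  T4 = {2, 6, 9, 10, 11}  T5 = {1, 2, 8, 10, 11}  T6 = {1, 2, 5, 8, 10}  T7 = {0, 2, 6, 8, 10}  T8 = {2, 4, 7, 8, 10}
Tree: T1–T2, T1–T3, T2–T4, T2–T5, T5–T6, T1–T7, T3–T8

Yes; width 4.

Checking the three conditions: (i) the bags cover all of {0, 1, 2, 3, 4, 5, 6, 7, 8, 9, 10, 11}; (ii) for each edge, some bag contains both endpoints; (iii) the bags containing any fixed vertex form a subtree. All hold, so the decomposition is valid with width 5 − 1 = 4.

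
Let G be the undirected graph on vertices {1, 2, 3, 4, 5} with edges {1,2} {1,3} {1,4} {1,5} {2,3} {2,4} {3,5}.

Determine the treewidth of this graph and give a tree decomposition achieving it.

Treewidth 2.
One optimal decomposition is:
Bags: B1 = {1, 2, 3}  B2 = {1, 3, 5}  B3 = {1, 2, 4}
Tree: B1–B2, B1–B3

Every bag has size at most 3, so the width is 3 − 1 = 2 and tw(G) ≤ 2. On the other hand G contains the 3-clique {1, 2, 3}. A clique must lie in a single bag of any decomposition, so no decomposition can have width below 2. Combining the bounds, tw(G) = 2.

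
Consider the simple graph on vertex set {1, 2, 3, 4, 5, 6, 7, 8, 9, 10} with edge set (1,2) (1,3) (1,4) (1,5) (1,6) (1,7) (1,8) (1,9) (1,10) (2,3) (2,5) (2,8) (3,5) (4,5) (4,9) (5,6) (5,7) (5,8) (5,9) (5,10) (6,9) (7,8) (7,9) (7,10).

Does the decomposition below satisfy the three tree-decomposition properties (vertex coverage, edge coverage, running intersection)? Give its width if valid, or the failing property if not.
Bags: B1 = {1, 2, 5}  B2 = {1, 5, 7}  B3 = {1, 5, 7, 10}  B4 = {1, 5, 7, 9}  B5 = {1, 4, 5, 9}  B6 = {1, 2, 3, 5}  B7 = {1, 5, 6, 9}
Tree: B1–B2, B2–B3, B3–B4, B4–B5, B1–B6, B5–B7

A tree decomposition must satisfy three properties: every vertex lies in some bag; for every edge, both endpoints lie together in some bag; and for every vertex, the bags containing it form a connected subtree. Here vertex 8 appears in no bag, so the decomposition is invalid.

No — vertex 8 appears in no bag.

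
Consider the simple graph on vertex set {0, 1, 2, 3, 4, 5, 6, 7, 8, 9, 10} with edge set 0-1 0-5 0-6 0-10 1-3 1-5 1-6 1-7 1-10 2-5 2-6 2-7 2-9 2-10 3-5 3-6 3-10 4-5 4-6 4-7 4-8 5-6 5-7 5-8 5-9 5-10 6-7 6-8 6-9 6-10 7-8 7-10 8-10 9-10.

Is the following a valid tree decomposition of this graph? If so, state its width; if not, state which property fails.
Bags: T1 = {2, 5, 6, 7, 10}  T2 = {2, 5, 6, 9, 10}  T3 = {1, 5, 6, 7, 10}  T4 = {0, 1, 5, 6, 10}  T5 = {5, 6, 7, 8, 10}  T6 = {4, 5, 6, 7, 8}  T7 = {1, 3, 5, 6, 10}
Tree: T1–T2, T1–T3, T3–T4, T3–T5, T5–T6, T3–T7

Every vertex of G appears in some bag (union = {0, 1, 2, 3, 4, 5, 6, 7, 8, 9, 10}); every edge is covered by a bag; and for each vertex v the set of bags containing v is connected in the bag tree. The decomposition is therefore valid. The largest bag has 5 vertices, so the width is 4.

Yes; width 4.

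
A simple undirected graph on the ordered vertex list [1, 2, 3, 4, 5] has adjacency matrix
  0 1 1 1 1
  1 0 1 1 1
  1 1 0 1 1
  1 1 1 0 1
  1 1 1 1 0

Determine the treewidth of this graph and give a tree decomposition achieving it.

With just one bag of size 5, the width is 5 − 1 = 4, so tw(G) ≤ 4. On the other hand G contains the 5-clique {1, 2, 3, 4, 5}. A clique must lie in a single bag of any decomposition, so no decomposition can have width below 4. Combining the bounds, tw(G) = 4.

Treewidth 4.
Bags: B1 = {1, 2, 3, 4, 5}
Tree: (single bag)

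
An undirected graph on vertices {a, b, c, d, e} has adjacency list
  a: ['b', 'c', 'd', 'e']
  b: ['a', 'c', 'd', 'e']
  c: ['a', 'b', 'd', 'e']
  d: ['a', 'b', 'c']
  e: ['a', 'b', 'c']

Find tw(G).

A width-3 tree decomposition is:
Bags: B1 = {a, b, c, e}  B2 = {a, b, c, d}
Tree: B1–B2
The largest bag has 4 vertices, giving width 3; this decomposition certifies tw(G) ≤ 3. Conversely, {a, b, c, d} is a clique of size 4, and the vertices of any clique must share a bag in every tree decomposition; so some bag has ≥ 4 vertices and tw(G) ≥ 3. Hence tw(G) = 3 exactly.

3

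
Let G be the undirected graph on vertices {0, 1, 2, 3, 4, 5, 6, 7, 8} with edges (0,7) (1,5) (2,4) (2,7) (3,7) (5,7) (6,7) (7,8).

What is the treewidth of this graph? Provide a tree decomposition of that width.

Treewidth 1.
One such decomposition:
Bags: B1 = {3, 7}  B2 = {0, 7}  B3 = {5, 7}  B4 = {2, 7}  B5 = {2, 4}  B6 = {7, 8}  B7 = {6, 7}  B8 = {1, 5}
Tree: B1–B2, B2–B3, B1–B4, B4–B5, B2–B6, B6–B7, B3–B8

The largest bag has 2 vertices, giving width 1; this decomposition certifies tw(G) ≤ 1. Any graph with an edge has treewidth ≥ 1, and G has the edge 7–3. Combining the bounds, tw(G) = 1.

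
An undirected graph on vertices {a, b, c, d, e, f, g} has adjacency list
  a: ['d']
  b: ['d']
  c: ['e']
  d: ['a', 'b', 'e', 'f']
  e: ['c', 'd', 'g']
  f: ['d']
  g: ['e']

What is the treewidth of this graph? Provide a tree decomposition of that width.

The largest bag has 2 vertices, giving width 1; this decomposition certifies tw(G) ≤ 1. Since G has at least one edge (e.g. a–d), it is not an edgeless graph, so tw(G) ≥ 1. Hence tw(G) = 1 exactly.

Treewidth 1.
Bags: B1 = {a, d}  B2 = {d, e}  B3 = {e, g}  B4 = {c, e}  B5 = {d, f}  B6 = {b, d}
Tree: B1–B2, B2–B3, B3–B4, B1–B5, B2–B6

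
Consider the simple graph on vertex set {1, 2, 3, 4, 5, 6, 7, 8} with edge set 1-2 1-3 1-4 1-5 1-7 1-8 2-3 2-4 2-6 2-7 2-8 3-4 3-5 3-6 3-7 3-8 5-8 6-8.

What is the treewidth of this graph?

A width-3 tree decomposition is:
Bags: B1 = {1, 2, 3, 8}  B2 = {1, 2, 3, 4}  B3 = {1, 2, 3, 7}  B4 = {1, 3, 5, 8}  B5 = {2, 3, 6, 8}
Tree: B1–B2, B2–B3, B1–B4, B1–B5
Each bag holds 4 vertices, so the decomposition has width 3, which upper-bounds the treewidth. On the other hand G contains the 4-clique {1, 2, 3, 8}. A clique must lie in a single bag of any decomposition, so no decomposition can have width below 3. Therefore the treewidth is 3.

3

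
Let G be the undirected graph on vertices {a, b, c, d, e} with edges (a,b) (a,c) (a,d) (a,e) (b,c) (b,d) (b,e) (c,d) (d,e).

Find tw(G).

3

A width-3 tree decomposition is:
Bags: B1 = {a, b, c, d}  B2 = {a, b, d, e}
Tree: B1–B2
Every bag has size at most 4, so the width is 4 − 1 = 3 and tw(G) ≤ 3. On the other hand G contains the 4-clique {a, b, d, e}. A clique must lie in a single bag of any decomposition, so no decomposition can have width below 3. Combining the bounds, tw(G) = 3.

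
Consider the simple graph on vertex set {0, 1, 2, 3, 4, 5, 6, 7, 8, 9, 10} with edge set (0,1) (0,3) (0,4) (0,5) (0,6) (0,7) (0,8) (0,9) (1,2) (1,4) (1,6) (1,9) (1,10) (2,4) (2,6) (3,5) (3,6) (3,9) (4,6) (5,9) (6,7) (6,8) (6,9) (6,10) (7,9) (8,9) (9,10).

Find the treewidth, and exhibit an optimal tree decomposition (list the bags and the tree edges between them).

The largest bag has 4 vertices, giving width 3; this decomposition certifies tw(G) ≤ 3. On the other hand G contains the 4-clique {0, 3, 5, 9}. A clique must lie in a single bag of any decomposition, so no decomposition can have width below 3. Hence tw(G) = 3 exactly.

Treewidth 3.
Bags: B1 = {0, 3, 5, 9}  B2 = {0, 3, 6, 9}  B3 = {0, 6, 7, 9}  B4 = {0, 1, 6, 9}  B5 = {0, 6, 8, 9}  B6 = {0, 1, 4, 6}  B7 = {1, 6, 9, 10}  B8 = {1, 2, 4, 6}
Tree: B1–B2, B2–B3, B3–B4, B3–B5, B4–B6, B4–B7, B6–B8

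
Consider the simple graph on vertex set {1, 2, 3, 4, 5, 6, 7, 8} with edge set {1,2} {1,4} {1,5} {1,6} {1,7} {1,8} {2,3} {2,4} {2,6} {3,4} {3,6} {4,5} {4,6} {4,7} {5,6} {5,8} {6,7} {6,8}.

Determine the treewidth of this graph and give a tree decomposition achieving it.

The largest bag has 4 vertices, giving width 3; this decomposition certifies tw(G) ≤ 3. On the other hand G contains the 4-clique {1, 5, 6, 8}. A clique must lie in a single bag of any decomposition, so no decomposition can have width below 3. Hence tw(G) = 3 exactly.

Treewidth 3.
One such decomposition:
Bags: B1 = {2, 3, 4, 6}  B2 = {1, 2, 4, 6}  B3 = {1, 4, 5, 6}  B4 = {1, 5, 6, 8}  B5 = {1, 4, 6, 7}
Tree: B1–B2, B2–B3, B3–B4, B2–B5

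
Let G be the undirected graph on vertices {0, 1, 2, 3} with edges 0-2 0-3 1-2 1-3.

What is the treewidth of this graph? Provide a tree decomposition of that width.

Treewidth 2.
Bags: B1 = {0, 1, 3}  B2 = {0, 1, 2}
Tree: B1–B2

Each bag holds 3 vertices, so the decomposition has width 2, which upper-bounds the treewidth. The edges 0–3–1–2–0 form a cycle, so G is not a tree and its treewidth is at least 2. Therefore the treewidth is 2.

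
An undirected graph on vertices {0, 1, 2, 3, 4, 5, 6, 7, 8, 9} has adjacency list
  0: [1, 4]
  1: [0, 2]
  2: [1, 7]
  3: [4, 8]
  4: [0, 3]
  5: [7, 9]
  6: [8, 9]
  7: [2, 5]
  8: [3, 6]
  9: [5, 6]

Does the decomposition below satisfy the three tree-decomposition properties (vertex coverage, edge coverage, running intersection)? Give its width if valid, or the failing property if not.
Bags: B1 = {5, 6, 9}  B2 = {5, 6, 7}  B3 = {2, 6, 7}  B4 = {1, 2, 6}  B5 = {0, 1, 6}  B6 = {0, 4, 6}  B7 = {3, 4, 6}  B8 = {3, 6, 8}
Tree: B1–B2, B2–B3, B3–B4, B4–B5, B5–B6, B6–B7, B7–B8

Vertex coverage: the bags together contain {0, 1, 2, 3, 4, 5, 6, 7, 8, 9}, the full vertex set. Edge coverage: each edge of G has both endpoints in at least one bag. Running intersection: for every vertex, the bags containing it form a connected subtree. All three properties hold, so this is a valid tree decomposition of width max|bag| − 1 = 2, and hence tw(G) ≤ 2.

Yes; width 2.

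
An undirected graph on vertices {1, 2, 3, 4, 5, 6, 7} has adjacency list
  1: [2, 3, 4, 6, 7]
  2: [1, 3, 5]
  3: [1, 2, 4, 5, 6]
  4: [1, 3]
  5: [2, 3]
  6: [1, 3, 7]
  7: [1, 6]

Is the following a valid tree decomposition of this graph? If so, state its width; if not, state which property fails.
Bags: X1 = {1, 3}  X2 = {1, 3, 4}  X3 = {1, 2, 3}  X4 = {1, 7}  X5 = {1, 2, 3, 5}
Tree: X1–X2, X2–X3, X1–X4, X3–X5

A tree decomposition must satisfy three properties: every vertex lies in some bag; for every edge, both endpoints lie together in some bag; and for every vertex, the bags containing it form a connected subtree. Here vertex 6 appears in no bag, so the decomposition is invalid.

No — vertex 6 appears in no bag.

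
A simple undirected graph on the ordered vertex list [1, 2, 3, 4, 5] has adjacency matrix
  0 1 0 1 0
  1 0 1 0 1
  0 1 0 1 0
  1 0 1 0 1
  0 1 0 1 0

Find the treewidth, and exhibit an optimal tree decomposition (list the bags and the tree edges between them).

Treewidth 2.
One optimal decomposition is:
Bags: B1 = {2, 3, 4}  B2 = {2, 4, 5}  B3 = {1, 2, 4}
Tree: B1–B2, B2–B3

The largest bag has 3 vertices, giving width 2; this decomposition certifies tw(G) ≤ 2. The edges 3–2–5–4–3 form a cycle, so G is not a tree and its treewidth is at least 2. Therefore the treewidth is 2.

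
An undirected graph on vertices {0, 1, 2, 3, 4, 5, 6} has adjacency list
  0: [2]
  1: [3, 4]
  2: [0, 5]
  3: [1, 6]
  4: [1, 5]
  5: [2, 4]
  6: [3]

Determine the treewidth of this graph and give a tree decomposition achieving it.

The largest bag has 2 vertices, giving width 1; this decomposition certifies tw(G) ≤ 1. Since G has at least one edge (e.g. 6–3), it is not an edgeless graph, so tw(G) ≥ 1. Hence tw(G) = 1 exactly.

Treewidth 1.
One such decomposition:
Bags: B1 = {3, 6}  B2 = {1, 3}  B3 = {1, 4}  B4 = {4, 5}  B5 = {2, 5}  B6 = {0, 2}
Tree: B1–B2, B2–B3, B3–B4, B4–B5, B5–B6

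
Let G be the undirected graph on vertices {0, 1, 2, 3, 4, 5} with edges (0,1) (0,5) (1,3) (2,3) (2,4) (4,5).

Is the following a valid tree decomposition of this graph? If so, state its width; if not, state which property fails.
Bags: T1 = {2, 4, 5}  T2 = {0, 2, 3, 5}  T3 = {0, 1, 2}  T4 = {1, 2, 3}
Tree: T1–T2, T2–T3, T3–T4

No — bags containing vertex 3 are not connected in the tree.

A tree decomposition must satisfy three properties: every vertex lies in some bag; for every edge, both endpoints lie together in some bag; and for every vertex, the bags containing it form a connected subtree. Here bags containing vertex 3 are not connected in the tree, so the decomposition is invalid.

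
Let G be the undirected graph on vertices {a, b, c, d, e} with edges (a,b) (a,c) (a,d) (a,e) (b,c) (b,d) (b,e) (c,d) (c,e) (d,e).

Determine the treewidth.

4

A width-4 tree decomposition is:
Bags: B1 = {a, b, c, d, e}
Tree: (single bag)
With just one bag of size 5, the width is 5 − 1 = 4, so tw(G) ≤ 4. On the other hand G contains the 5-clique {a, b, c, d, e}. A clique must lie in a single bag of any decomposition, so no decomposition can have width below 4. The upper and lower bounds meet at 4, so that is the treewidth.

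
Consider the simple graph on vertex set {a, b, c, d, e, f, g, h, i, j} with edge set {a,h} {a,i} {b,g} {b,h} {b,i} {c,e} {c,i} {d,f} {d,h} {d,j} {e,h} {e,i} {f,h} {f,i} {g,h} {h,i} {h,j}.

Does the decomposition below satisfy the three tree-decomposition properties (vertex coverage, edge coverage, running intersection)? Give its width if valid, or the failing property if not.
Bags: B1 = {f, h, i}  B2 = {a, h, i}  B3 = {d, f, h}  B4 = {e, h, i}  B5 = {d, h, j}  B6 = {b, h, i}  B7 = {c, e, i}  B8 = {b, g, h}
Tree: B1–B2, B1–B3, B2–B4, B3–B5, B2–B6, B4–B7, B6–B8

Yes; width 2.

Every vertex of G appears in some bag (union = {a, b, c, d, e, f, g, h, i, j}); every edge is covered by a bag; and for each vertex v the set of bags containing v is connected in the bag tree. The decomposition is therefore valid. The largest bag has 3 vertices, so the width is 2.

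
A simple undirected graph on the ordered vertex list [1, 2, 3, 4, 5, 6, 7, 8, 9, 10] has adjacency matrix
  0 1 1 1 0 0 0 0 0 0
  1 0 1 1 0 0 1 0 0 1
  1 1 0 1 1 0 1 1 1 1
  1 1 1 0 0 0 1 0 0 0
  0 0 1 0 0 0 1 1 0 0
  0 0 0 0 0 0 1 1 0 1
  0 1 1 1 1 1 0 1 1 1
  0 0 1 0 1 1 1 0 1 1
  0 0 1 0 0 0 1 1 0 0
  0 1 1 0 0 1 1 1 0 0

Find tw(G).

A width-3 tree decomposition is:
Bags: B1 = {2, 3, 7, 10}  B2 = {3, 7, 8, 10}  B3 = {3, 5, 7, 8}  B4 = {6, 7, 8, 10}  B5 = {2, 3, 4, 7}  B6 = {3, 7, 8, 9}  B7 = {1, 2, 3, 4}
Tree: B1–B2, B2–B3, B2–B4, B1–B5, B2–B6, B5–B7
Each bag holds 4 vertices, so the decomposition has width 3, which upper-bounds the treewidth. For the lower bound, the 4 vertices {1, 2, 3, 4} are pairwise adjacent, and any tree decomposition puts a clique entirely inside one bag — forcing width ≥ 3. Combining the bounds, tw(G) = 3.

3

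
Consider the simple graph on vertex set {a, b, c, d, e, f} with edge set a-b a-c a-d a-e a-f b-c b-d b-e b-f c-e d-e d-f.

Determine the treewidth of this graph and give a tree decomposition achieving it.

Treewidth 3.
One optimal decomposition is:
Bags: B1 = {a, b, c, e}  B2 = {a, b, d, e}  B3 = {a, b, d, f}
Tree: B1–B2, B2–B3

Every bag has size at most 4, so the width is 4 − 1 = 3 and tw(G) ≤ 3. On the other hand G contains the 4-clique {a, b, d, e}. A clique must lie in a single bag of any decomposition, so no decomposition can have width below 3. Therefore the treewidth is 3.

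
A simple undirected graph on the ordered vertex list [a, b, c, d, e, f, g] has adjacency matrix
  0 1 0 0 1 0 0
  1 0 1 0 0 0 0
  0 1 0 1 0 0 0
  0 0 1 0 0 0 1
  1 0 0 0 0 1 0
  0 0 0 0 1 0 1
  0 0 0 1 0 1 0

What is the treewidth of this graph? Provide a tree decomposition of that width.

Each bag holds 3 vertices, so the decomposition has width 2, which upper-bounds the treewidth. The edges e–f–g–d–c–b–a–e form a cycle, so G is not a tree and its treewidth is at least 2. Combining the bounds, tw(G) = 2.

Treewidth 2.
Bags: B1 = {e, f, g}  B2 = {d, e, g}  B3 = {c, d, e}  B4 = {b, c, e}  B5 = {a, b, e}
Tree: B1–B2, B2–B3, B3–B4, B4–B5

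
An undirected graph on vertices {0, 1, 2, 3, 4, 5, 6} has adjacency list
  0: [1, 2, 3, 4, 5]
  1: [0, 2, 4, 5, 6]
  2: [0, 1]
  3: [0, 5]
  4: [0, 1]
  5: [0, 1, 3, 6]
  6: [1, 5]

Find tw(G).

2

A width-2 tree decomposition is:
Bags: B1 = {0, 1, 2}  B2 = {0, 1, 4}  B3 = {0, 1, 5}  B4 = {0, 3, 5}  B5 = {1, 5, 6}
Tree: B1–B2, B2–B3, B3–B4, B3–B5
Each bag holds 3 vertices, so the decomposition has width 2, which upper-bounds the treewidth. On the other hand G contains the 3-clique {0, 1, 2}. A clique must lie in a single bag of any decomposition, so no decomposition can have width below 2. The upper and lower bounds meet at 2, so that is the treewidth.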